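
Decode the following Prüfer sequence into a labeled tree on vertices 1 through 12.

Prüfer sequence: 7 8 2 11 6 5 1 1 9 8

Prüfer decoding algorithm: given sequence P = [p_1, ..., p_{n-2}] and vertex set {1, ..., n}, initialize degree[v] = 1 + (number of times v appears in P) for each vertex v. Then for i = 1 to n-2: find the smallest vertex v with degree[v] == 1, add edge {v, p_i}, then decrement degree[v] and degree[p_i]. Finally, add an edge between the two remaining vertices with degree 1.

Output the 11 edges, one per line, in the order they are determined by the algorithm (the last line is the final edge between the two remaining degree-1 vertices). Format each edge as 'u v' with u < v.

Answer: 3 7
4 8
2 7
2 11
6 10
5 6
1 5
1 11
1 9
8 9
8 12

Derivation:
Initial degrees: {1:3, 2:2, 3:1, 4:1, 5:2, 6:2, 7:2, 8:3, 9:2, 10:1, 11:2, 12:1}
Step 1: smallest deg-1 vertex = 3, p_1 = 7. Add edge {3,7}. Now deg[3]=0, deg[7]=1.
Step 2: smallest deg-1 vertex = 4, p_2 = 8. Add edge {4,8}. Now deg[4]=0, deg[8]=2.
Step 3: smallest deg-1 vertex = 7, p_3 = 2. Add edge {2,7}. Now deg[7]=0, deg[2]=1.
Step 4: smallest deg-1 vertex = 2, p_4 = 11. Add edge {2,11}. Now deg[2]=0, deg[11]=1.
Step 5: smallest deg-1 vertex = 10, p_5 = 6. Add edge {6,10}. Now deg[10]=0, deg[6]=1.
Step 6: smallest deg-1 vertex = 6, p_6 = 5. Add edge {5,6}. Now deg[6]=0, deg[5]=1.
Step 7: smallest deg-1 vertex = 5, p_7 = 1. Add edge {1,5}. Now deg[5]=0, deg[1]=2.
Step 8: smallest deg-1 vertex = 11, p_8 = 1. Add edge {1,11}. Now deg[11]=0, deg[1]=1.
Step 9: smallest deg-1 vertex = 1, p_9 = 9. Add edge {1,9}. Now deg[1]=0, deg[9]=1.
Step 10: smallest deg-1 vertex = 9, p_10 = 8. Add edge {8,9}. Now deg[9]=0, deg[8]=1.
Final: two remaining deg-1 vertices are 8, 12. Add edge {8,12}.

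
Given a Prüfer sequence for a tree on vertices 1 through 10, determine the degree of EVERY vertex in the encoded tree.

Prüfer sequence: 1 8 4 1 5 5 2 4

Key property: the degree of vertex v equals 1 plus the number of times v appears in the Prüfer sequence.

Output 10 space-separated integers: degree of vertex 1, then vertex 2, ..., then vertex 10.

Answer: 3 2 1 3 3 1 1 2 1 1

Derivation:
p_1 = 1: count[1] becomes 1
p_2 = 8: count[8] becomes 1
p_3 = 4: count[4] becomes 1
p_4 = 1: count[1] becomes 2
p_5 = 5: count[5] becomes 1
p_6 = 5: count[5] becomes 2
p_7 = 2: count[2] becomes 1
p_8 = 4: count[4] becomes 2
Degrees (1 + count): deg[1]=1+2=3, deg[2]=1+1=2, deg[3]=1+0=1, deg[4]=1+2=3, deg[5]=1+2=3, deg[6]=1+0=1, deg[7]=1+0=1, deg[8]=1+1=2, deg[9]=1+0=1, deg[10]=1+0=1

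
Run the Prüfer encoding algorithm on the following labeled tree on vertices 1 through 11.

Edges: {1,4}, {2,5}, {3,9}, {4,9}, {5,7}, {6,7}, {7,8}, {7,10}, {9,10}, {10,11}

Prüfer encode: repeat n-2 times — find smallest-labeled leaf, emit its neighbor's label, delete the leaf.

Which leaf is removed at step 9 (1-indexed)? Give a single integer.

Answer: 9

Derivation:
Step 1: current leaves = {1,2,3,6,8,11}. Remove leaf 1 (neighbor: 4).
Step 2: current leaves = {2,3,4,6,8,11}. Remove leaf 2 (neighbor: 5).
Step 3: current leaves = {3,4,5,6,8,11}. Remove leaf 3 (neighbor: 9).
Step 4: current leaves = {4,5,6,8,11}. Remove leaf 4 (neighbor: 9).
Step 5: current leaves = {5,6,8,9,11}. Remove leaf 5 (neighbor: 7).
Step 6: current leaves = {6,8,9,11}. Remove leaf 6 (neighbor: 7).
Step 7: current leaves = {8,9,11}. Remove leaf 8 (neighbor: 7).
Step 8: current leaves = {7,9,11}. Remove leaf 7 (neighbor: 10).
Step 9: current leaves = {9,11}. Remove leaf 9 (neighbor: 10).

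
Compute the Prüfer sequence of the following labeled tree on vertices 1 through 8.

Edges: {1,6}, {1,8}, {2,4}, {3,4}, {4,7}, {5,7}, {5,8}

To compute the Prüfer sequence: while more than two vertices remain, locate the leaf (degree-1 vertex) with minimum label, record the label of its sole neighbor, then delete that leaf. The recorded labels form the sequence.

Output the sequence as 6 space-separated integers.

Answer: 4 4 7 1 8 5

Derivation:
Step 1: leaves = {2,3,6}. Remove smallest leaf 2, emit neighbor 4.
Step 2: leaves = {3,6}. Remove smallest leaf 3, emit neighbor 4.
Step 3: leaves = {4,6}. Remove smallest leaf 4, emit neighbor 7.
Step 4: leaves = {6,7}. Remove smallest leaf 6, emit neighbor 1.
Step 5: leaves = {1,7}. Remove smallest leaf 1, emit neighbor 8.
Step 6: leaves = {7,8}. Remove smallest leaf 7, emit neighbor 5.
Done: 2 vertices remain (5, 8). Sequence = [4 4 7 1 8 5]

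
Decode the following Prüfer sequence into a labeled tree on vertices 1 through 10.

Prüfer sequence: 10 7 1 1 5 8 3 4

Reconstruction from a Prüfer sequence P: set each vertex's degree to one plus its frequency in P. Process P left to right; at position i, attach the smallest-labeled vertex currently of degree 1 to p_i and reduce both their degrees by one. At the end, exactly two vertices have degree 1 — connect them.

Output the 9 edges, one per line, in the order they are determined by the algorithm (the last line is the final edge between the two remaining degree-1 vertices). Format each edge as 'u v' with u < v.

Answer: 2 10
6 7
1 7
1 9
1 5
5 8
3 8
3 4
4 10

Derivation:
Initial degrees: {1:3, 2:1, 3:2, 4:2, 5:2, 6:1, 7:2, 8:2, 9:1, 10:2}
Step 1: smallest deg-1 vertex = 2, p_1 = 10. Add edge {2,10}. Now deg[2]=0, deg[10]=1.
Step 2: smallest deg-1 vertex = 6, p_2 = 7. Add edge {6,7}. Now deg[6]=0, deg[7]=1.
Step 3: smallest deg-1 vertex = 7, p_3 = 1. Add edge {1,7}. Now deg[7]=0, deg[1]=2.
Step 4: smallest deg-1 vertex = 9, p_4 = 1. Add edge {1,9}. Now deg[9]=0, deg[1]=1.
Step 5: smallest deg-1 vertex = 1, p_5 = 5. Add edge {1,5}. Now deg[1]=0, deg[5]=1.
Step 6: smallest deg-1 vertex = 5, p_6 = 8. Add edge {5,8}. Now deg[5]=0, deg[8]=1.
Step 7: smallest deg-1 vertex = 8, p_7 = 3. Add edge {3,8}. Now deg[8]=0, deg[3]=1.
Step 8: smallest deg-1 vertex = 3, p_8 = 4. Add edge {3,4}. Now deg[3]=0, deg[4]=1.
Final: two remaining deg-1 vertices are 4, 10. Add edge {4,10}.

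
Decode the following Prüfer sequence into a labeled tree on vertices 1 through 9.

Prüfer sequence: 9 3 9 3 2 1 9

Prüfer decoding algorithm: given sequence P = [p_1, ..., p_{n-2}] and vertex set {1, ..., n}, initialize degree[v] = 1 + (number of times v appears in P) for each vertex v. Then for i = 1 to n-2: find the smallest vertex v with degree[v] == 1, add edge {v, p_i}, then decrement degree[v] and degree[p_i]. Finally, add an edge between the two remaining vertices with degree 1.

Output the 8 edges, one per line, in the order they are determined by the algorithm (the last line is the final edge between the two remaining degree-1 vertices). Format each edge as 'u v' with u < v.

Answer: 4 9
3 5
6 9
3 7
2 3
1 2
1 9
8 9

Derivation:
Initial degrees: {1:2, 2:2, 3:3, 4:1, 5:1, 6:1, 7:1, 8:1, 9:4}
Step 1: smallest deg-1 vertex = 4, p_1 = 9. Add edge {4,9}. Now deg[4]=0, deg[9]=3.
Step 2: smallest deg-1 vertex = 5, p_2 = 3. Add edge {3,5}. Now deg[5]=0, deg[3]=2.
Step 3: smallest deg-1 vertex = 6, p_3 = 9. Add edge {6,9}. Now deg[6]=0, deg[9]=2.
Step 4: smallest deg-1 vertex = 7, p_4 = 3. Add edge {3,7}. Now deg[7]=0, deg[3]=1.
Step 5: smallest deg-1 vertex = 3, p_5 = 2. Add edge {2,3}. Now deg[3]=0, deg[2]=1.
Step 6: smallest deg-1 vertex = 2, p_6 = 1. Add edge {1,2}. Now deg[2]=0, deg[1]=1.
Step 7: smallest deg-1 vertex = 1, p_7 = 9. Add edge {1,9}. Now deg[1]=0, deg[9]=1.
Final: two remaining deg-1 vertices are 8, 9. Add edge {8,9}.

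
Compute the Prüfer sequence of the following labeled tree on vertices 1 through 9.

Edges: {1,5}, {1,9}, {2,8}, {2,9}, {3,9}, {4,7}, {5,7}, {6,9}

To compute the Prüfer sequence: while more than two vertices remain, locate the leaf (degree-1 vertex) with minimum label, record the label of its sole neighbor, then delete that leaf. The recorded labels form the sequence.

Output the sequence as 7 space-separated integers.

Step 1: leaves = {3,4,6,8}. Remove smallest leaf 3, emit neighbor 9.
Step 2: leaves = {4,6,8}. Remove smallest leaf 4, emit neighbor 7.
Step 3: leaves = {6,7,8}. Remove smallest leaf 6, emit neighbor 9.
Step 4: leaves = {7,8}. Remove smallest leaf 7, emit neighbor 5.
Step 5: leaves = {5,8}. Remove smallest leaf 5, emit neighbor 1.
Step 6: leaves = {1,8}. Remove smallest leaf 1, emit neighbor 9.
Step 7: leaves = {8,9}. Remove smallest leaf 8, emit neighbor 2.
Done: 2 vertices remain (2, 9). Sequence = [9 7 9 5 1 9 2]

Answer: 9 7 9 5 1 9 2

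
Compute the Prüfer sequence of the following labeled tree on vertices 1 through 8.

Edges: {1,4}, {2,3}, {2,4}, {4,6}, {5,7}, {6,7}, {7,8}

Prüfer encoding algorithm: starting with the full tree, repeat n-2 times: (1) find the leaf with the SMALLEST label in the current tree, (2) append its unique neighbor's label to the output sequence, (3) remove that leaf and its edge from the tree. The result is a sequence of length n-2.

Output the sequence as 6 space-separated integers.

Step 1: leaves = {1,3,5,8}. Remove smallest leaf 1, emit neighbor 4.
Step 2: leaves = {3,5,8}. Remove smallest leaf 3, emit neighbor 2.
Step 3: leaves = {2,5,8}. Remove smallest leaf 2, emit neighbor 4.
Step 4: leaves = {4,5,8}. Remove smallest leaf 4, emit neighbor 6.
Step 5: leaves = {5,6,8}. Remove smallest leaf 5, emit neighbor 7.
Step 6: leaves = {6,8}. Remove smallest leaf 6, emit neighbor 7.
Done: 2 vertices remain (7, 8). Sequence = [4 2 4 6 7 7]

Answer: 4 2 4 6 7 7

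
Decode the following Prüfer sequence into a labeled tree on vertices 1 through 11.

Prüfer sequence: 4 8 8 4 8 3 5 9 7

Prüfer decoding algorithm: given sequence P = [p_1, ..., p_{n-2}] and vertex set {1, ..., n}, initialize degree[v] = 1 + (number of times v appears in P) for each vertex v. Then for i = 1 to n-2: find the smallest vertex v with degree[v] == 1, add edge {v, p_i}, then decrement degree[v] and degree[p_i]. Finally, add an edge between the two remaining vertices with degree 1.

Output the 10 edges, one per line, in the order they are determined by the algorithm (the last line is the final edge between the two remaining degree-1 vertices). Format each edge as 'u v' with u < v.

Answer: 1 4
2 8
6 8
4 10
4 8
3 8
3 5
5 9
7 9
7 11

Derivation:
Initial degrees: {1:1, 2:1, 3:2, 4:3, 5:2, 6:1, 7:2, 8:4, 9:2, 10:1, 11:1}
Step 1: smallest deg-1 vertex = 1, p_1 = 4. Add edge {1,4}. Now deg[1]=0, deg[4]=2.
Step 2: smallest deg-1 vertex = 2, p_2 = 8. Add edge {2,8}. Now deg[2]=0, deg[8]=3.
Step 3: smallest deg-1 vertex = 6, p_3 = 8. Add edge {6,8}. Now deg[6]=0, deg[8]=2.
Step 4: smallest deg-1 vertex = 10, p_4 = 4. Add edge {4,10}. Now deg[10]=0, deg[4]=1.
Step 5: smallest deg-1 vertex = 4, p_5 = 8. Add edge {4,8}. Now deg[4]=0, deg[8]=1.
Step 6: smallest deg-1 vertex = 8, p_6 = 3. Add edge {3,8}. Now deg[8]=0, deg[3]=1.
Step 7: smallest deg-1 vertex = 3, p_7 = 5. Add edge {3,5}. Now deg[3]=0, deg[5]=1.
Step 8: smallest deg-1 vertex = 5, p_8 = 9. Add edge {5,9}. Now deg[5]=0, deg[9]=1.
Step 9: smallest deg-1 vertex = 9, p_9 = 7. Add edge {7,9}. Now deg[9]=0, deg[7]=1.
Final: two remaining deg-1 vertices are 7, 11. Add edge {7,11}.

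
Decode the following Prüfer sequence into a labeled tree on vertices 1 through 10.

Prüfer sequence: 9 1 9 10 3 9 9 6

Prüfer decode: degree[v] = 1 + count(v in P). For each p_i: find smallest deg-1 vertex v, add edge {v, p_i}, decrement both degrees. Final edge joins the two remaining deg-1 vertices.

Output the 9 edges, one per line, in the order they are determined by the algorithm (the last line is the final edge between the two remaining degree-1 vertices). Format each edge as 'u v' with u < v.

Initial degrees: {1:2, 2:1, 3:2, 4:1, 5:1, 6:2, 7:1, 8:1, 9:5, 10:2}
Step 1: smallest deg-1 vertex = 2, p_1 = 9. Add edge {2,9}. Now deg[2]=0, deg[9]=4.
Step 2: smallest deg-1 vertex = 4, p_2 = 1. Add edge {1,4}. Now deg[4]=0, deg[1]=1.
Step 3: smallest deg-1 vertex = 1, p_3 = 9. Add edge {1,9}. Now deg[1]=0, deg[9]=3.
Step 4: smallest deg-1 vertex = 5, p_4 = 10. Add edge {5,10}. Now deg[5]=0, deg[10]=1.
Step 5: smallest deg-1 vertex = 7, p_5 = 3. Add edge {3,7}. Now deg[7]=0, deg[3]=1.
Step 6: smallest deg-1 vertex = 3, p_6 = 9. Add edge {3,9}. Now deg[3]=0, deg[9]=2.
Step 7: smallest deg-1 vertex = 8, p_7 = 9. Add edge {8,9}. Now deg[8]=0, deg[9]=1.
Step 8: smallest deg-1 vertex = 9, p_8 = 6. Add edge {6,9}. Now deg[9]=0, deg[6]=1.
Final: two remaining deg-1 vertices are 6, 10. Add edge {6,10}.

Answer: 2 9
1 4
1 9
5 10
3 7
3 9
8 9
6 9
6 10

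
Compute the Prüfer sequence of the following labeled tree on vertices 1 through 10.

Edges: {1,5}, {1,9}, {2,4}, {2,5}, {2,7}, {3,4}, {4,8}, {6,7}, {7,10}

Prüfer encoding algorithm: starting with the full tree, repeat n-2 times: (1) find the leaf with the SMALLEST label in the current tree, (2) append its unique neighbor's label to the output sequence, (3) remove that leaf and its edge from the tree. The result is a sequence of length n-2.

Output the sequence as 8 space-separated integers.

Step 1: leaves = {3,6,8,9,10}. Remove smallest leaf 3, emit neighbor 4.
Step 2: leaves = {6,8,9,10}. Remove smallest leaf 6, emit neighbor 7.
Step 3: leaves = {8,9,10}. Remove smallest leaf 8, emit neighbor 4.
Step 4: leaves = {4,9,10}. Remove smallest leaf 4, emit neighbor 2.
Step 5: leaves = {9,10}. Remove smallest leaf 9, emit neighbor 1.
Step 6: leaves = {1,10}. Remove smallest leaf 1, emit neighbor 5.
Step 7: leaves = {5,10}. Remove smallest leaf 5, emit neighbor 2.
Step 8: leaves = {2,10}. Remove smallest leaf 2, emit neighbor 7.
Done: 2 vertices remain (7, 10). Sequence = [4 7 4 2 1 5 2 7]

Answer: 4 7 4 2 1 5 2 7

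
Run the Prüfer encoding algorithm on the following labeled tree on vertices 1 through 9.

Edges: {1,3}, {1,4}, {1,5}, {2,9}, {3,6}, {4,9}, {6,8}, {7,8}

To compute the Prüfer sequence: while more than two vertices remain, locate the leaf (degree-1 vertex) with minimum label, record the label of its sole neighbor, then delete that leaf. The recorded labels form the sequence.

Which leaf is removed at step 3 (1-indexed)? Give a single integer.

Step 1: current leaves = {2,5,7}. Remove leaf 2 (neighbor: 9).
Step 2: current leaves = {5,7,9}. Remove leaf 5 (neighbor: 1).
Step 3: current leaves = {7,9}. Remove leaf 7 (neighbor: 8).

Answer: 7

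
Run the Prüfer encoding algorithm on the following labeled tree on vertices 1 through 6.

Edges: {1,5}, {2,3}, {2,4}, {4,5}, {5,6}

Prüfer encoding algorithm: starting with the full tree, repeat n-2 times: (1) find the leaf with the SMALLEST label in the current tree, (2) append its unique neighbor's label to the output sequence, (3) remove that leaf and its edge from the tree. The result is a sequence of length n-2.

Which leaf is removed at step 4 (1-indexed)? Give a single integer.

Answer: 4

Derivation:
Step 1: current leaves = {1,3,6}. Remove leaf 1 (neighbor: 5).
Step 2: current leaves = {3,6}. Remove leaf 3 (neighbor: 2).
Step 3: current leaves = {2,6}. Remove leaf 2 (neighbor: 4).
Step 4: current leaves = {4,6}. Remove leaf 4 (neighbor: 5).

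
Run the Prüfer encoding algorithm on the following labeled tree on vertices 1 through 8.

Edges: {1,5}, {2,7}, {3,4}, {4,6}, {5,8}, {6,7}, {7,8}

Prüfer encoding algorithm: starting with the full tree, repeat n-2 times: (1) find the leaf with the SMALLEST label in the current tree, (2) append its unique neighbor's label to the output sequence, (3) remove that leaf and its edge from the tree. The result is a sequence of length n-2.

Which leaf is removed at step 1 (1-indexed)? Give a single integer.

Answer: 1

Derivation:
Step 1: current leaves = {1,2,3}. Remove leaf 1 (neighbor: 5).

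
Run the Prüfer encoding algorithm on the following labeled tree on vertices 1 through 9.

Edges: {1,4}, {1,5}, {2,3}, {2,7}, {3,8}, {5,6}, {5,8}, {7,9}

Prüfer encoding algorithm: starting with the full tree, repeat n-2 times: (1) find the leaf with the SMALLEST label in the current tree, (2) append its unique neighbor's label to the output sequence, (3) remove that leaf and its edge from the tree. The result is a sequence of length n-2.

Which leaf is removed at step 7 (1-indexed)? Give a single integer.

Answer: 2

Derivation:
Step 1: current leaves = {4,6,9}. Remove leaf 4 (neighbor: 1).
Step 2: current leaves = {1,6,9}. Remove leaf 1 (neighbor: 5).
Step 3: current leaves = {6,9}. Remove leaf 6 (neighbor: 5).
Step 4: current leaves = {5,9}. Remove leaf 5 (neighbor: 8).
Step 5: current leaves = {8,9}. Remove leaf 8 (neighbor: 3).
Step 6: current leaves = {3,9}. Remove leaf 3 (neighbor: 2).
Step 7: current leaves = {2,9}. Remove leaf 2 (neighbor: 7).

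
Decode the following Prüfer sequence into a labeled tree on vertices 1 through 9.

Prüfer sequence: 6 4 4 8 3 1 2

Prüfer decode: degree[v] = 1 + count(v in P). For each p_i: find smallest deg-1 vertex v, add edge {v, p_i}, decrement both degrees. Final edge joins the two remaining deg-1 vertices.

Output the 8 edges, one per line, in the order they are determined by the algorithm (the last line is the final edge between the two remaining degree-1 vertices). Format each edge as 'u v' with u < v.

Answer: 5 6
4 6
4 7
4 8
3 8
1 3
1 2
2 9

Derivation:
Initial degrees: {1:2, 2:2, 3:2, 4:3, 5:1, 6:2, 7:1, 8:2, 9:1}
Step 1: smallest deg-1 vertex = 5, p_1 = 6. Add edge {5,6}. Now deg[5]=0, deg[6]=1.
Step 2: smallest deg-1 vertex = 6, p_2 = 4. Add edge {4,6}. Now deg[6]=0, deg[4]=2.
Step 3: smallest deg-1 vertex = 7, p_3 = 4. Add edge {4,7}. Now deg[7]=0, deg[4]=1.
Step 4: smallest deg-1 vertex = 4, p_4 = 8. Add edge {4,8}. Now deg[4]=0, deg[8]=1.
Step 5: smallest deg-1 vertex = 8, p_5 = 3. Add edge {3,8}. Now deg[8]=0, deg[3]=1.
Step 6: smallest deg-1 vertex = 3, p_6 = 1. Add edge {1,3}. Now deg[3]=0, deg[1]=1.
Step 7: smallest deg-1 vertex = 1, p_7 = 2. Add edge {1,2}. Now deg[1]=0, deg[2]=1.
Final: two remaining deg-1 vertices are 2, 9. Add edge {2,9}.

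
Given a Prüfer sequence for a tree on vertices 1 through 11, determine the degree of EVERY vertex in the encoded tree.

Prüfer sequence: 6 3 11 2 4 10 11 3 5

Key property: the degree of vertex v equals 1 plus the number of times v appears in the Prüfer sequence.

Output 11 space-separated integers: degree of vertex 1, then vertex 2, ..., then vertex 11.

Answer: 1 2 3 2 2 2 1 1 1 2 3

Derivation:
p_1 = 6: count[6] becomes 1
p_2 = 3: count[3] becomes 1
p_3 = 11: count[11] becomes 1
p_4 = 2: count[2] becomes 1
p_5 = 4: count[4] becomes 1
p_6 = 10: count[10] becomes 1
p_7 = 11: count[11] becomes 2
p_8 = 3: count[3] becomes 2
p_9 = 5: count[5] becomes 1
Degrees (1 + count): deg[1]=1+0=1, deg[2]=1+1=2, deg[3]=1+2=3, deg[4]=1+1=2, deg[5]=1+1=2, deg[6]=1+1=2, deg[7]=1+0=1, deg[8]=1+0=1, deg[9]=1+0=1, deg[10]=1+1=2, deg[11]=1+2=3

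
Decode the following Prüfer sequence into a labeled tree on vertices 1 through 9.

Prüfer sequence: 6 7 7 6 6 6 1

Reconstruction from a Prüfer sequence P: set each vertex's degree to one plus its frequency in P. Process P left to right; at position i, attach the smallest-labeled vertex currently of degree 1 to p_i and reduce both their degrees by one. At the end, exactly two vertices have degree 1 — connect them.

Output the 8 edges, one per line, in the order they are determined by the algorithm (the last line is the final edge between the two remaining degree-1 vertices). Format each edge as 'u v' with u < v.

Answer: 2 6
3 7
4 7
5 6
6 7
6 8
1 6
1 9

Derivation:
Initial degrees: {1:2, 2:1, 3:1, 4:1, 5:1, 6:5, 7:3, 8:1, 9:1}
Step 1: smallest deg-1 vertex = 2, p_1 = 6. Add edge {2,6}. Now deg[2]=0, deg[6]=4.
Step 2: smallest deg-1 vertex = 3, p_2 = 7. Add edge {3,7}. Now deg[3]=0, deg[7]=2.
Step 3: smallest deg-1 vertex = 4, p_3 = 7. Add edge {4,7}. Now deg[4]=0, deg[7]=1.
Step 4: smallest deg-1 vertex = 5, p_4 = 6. Add edge {5,6}. Now deg[5]=0, deg[6]=3.
Step 5: smallest deg-1 vertex = 7, p_5 = 6. Add edge {6,7}. Now deg[7]=0, deg[6]=2.
Step 6: smallest deg-1 vertex = 8, p_6 = 6. Add edge {6,8}. Now deg[8]=0, deg[6]=1.
Step 7: smallest deg-1 vertex = 6, p_7 = 1. Add edge {1,6}. Now deg[6]=0, deg[1]=1.
Final: two remaining deg-1 vertices are 1, 9. Add edge {1,9}.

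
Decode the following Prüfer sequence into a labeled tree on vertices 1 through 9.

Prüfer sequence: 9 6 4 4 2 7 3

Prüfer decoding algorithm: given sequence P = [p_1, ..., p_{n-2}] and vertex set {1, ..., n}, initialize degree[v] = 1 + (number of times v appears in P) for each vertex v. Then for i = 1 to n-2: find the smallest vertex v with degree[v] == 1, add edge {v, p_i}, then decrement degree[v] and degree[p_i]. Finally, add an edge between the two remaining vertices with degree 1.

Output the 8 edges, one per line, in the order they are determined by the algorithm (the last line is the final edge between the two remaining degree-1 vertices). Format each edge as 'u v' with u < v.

Answer: 1 9
5 6
4 6
4 8
2 4
2 7
3 7
3 9

Derivation:
Initial degrees: {1:1, 2:2, 3:2, 4:3, 5:1, 6:2, 7:2, 8:1, 9:2}
Step 1: smallest deg-1 vertex = 1, p_1 = 9. Add edge {1,9}. Now deg[1]=0, deg[9]=1.
Step 2: smallest deg-1 vertex = 5, p_2 = 6. Add edge {5,6}. Now deg[5]=0, deg[6]=1.
Step 3: smallest deg-1 vertex = 6, p_3 = 4. Add edge {4,6}. Now deg[6]=0, deg[4]=2.
Step 4: smallest deg-1 vertex = 8, p_4 = 4. Add edge {4,8}. Now deg[8]=0, deg[4]=1.
Step 5: smallest deg-1 vertex = 4, p_5 = 2. Add edge {2,4}. Now deg[4]=0, deg[2]=1.
Step 6: smallest deg-1 vertex = 2, p_6 = 7. Add edge {2,7}. Now deg[2]=0, deg[7]=1.
Step 7: smallest deg-1 vertex = 7, p_7 = 3. Add edge {3,7}. Now deg[7]=0, deg[3]=1.
Final: two remaining deg-1 vertices are 3, 9. Add edge {3,9}.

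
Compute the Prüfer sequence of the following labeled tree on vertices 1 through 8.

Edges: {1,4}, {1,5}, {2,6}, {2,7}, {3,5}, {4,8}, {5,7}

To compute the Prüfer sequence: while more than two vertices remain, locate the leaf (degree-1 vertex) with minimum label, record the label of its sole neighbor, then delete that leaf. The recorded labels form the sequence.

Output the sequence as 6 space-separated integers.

Answer: 5 2 7 5 1 4

Derivation:
Step 1: leaves = {3,6,8}. Remove smallest leaf 3, emit neighbor 5.
Step 2: leaves = {6,8}. Remove smallest leaf 6, emit neighbor 2.
Step 3: leaves = {2,8}. Remove smallest leaf 2, emit neighbor 7.
Step 4: leaves = {7,8}. Remove smallest leaf 7, emit neighbor 5.
Step 5: leaves = {5,8}. Remove smallest leaf 5, emit neighbor 1.
Step 6: leaves = {1,8}. Remove smallest leaf 1, emit neighbor 4.
Done: 2 vertices remain (4, 8). Sequence = [5 2 7 5 1 4]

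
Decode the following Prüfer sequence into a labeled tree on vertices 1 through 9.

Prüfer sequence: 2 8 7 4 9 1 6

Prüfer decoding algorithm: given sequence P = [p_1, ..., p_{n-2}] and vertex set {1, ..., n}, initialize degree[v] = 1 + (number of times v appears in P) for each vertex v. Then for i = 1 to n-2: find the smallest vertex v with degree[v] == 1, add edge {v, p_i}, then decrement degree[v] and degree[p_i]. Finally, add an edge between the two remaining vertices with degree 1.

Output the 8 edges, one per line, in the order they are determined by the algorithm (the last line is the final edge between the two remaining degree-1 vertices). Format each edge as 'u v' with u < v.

Answer: 2 3
2 8
5 7
4 7
4 9
1 8
1 6
6 9

Derivation:
Initial degrees: {1:2, 2:2, 3:1, 4:2, 5:1, 6:2, 7:2, 8:2, 9:2}
Step 1: smallest deg-1 vertex = 3, p_1 = 2. Add edge {2,3}. Now deg[3]=0, deg[2]=1.
Step 2: smallest deg-1 vertex = 2, p_2 = 8. Add edge {2,8}. Now deg[2]=0, deg[8]=1.
Step 3: smallest deg-1 vertex = 5, p_3 = 7. Add edge {5,7}. Now deg[5]=0, deg[7]=1.
Step 4: smallest deg-1 vertex = 7, p_4 = 4. Add edge {4,7}. Now deg[7]=0, deg[4]=1.
Step 5: smallest deg-1 vertex = 4, p_5 = 9. Add edge {4,9}. Now deg[4]=0, deg[9]=1.
Step 6: smallest deg-1 vertex = 8, p_6 = 1. Add edge {1,8}. Now deg[8]=0, deg[1]=1.
Step 7: smallest deg-1 vertex = 1, p_7 = 6. Add edge {1,6}. Now deg[1]=0, deg[6]=1.
Final: two remaining deg-1 vertices are 6, 9. Add edge {6,9}.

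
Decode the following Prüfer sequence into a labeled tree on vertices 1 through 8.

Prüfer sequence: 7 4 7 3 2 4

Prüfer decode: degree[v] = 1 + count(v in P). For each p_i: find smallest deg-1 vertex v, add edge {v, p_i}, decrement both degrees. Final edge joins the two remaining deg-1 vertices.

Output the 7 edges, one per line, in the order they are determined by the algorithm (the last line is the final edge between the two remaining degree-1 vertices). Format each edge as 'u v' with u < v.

Answer: 1 7
4 5
6 7
3 7
2 3
2 4
4 8

Derivation:
Initial degrees: {1:1, 2:2, 3:2, 4:3, 5:1, 6:1, 7:3, 8:1}
Step 1: smallest deg-1 vertex = 1, p_1 = 7. Add edge {1,7}. Now deg[1]=0, deg[7]=2.
Step 2: smallest deg-1 vertex = 5, p_2 = 4. Add edge {4,5}. Now deg[5]=0, deg[4]=2.
Step 3: smallest deg-1 vertex = 6, p_3 = 7. Add edge {6,7}. Now deg[6]=0, deg[7]=1.
Step 4: smallest deg-1 vertex = 7, p_4 = 3. Add edge {3,7}. Now deg[7]=0, deg[3]=1.
Step 5: smallest deg-1 vertex = 3, p_5 = 2. Add edge {2,3}. Now deg[3]=0, deg[2]=1.
Step 6: smallest deg-1 vertex = 2, p_6 = 4. Add edge {2,4}. Now deg[2]=0, deg[4]=1.
Final: two remaining deg-1 vertices are 4, 8. Add edge {4,8}.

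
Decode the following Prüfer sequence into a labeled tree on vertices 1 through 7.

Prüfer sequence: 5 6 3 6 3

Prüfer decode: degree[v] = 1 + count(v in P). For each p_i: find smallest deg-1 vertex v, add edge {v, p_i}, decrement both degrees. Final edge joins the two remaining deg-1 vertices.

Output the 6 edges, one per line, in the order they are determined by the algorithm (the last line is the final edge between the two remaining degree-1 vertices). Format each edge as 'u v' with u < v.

Answer: 1 5
2 6
3 4
5 6
3 6
3 7

Derivation:
Initial degrees: {1:1, 2:1, 3:3, 4:1, 5:2, 6:3, 7:1}
Step 1: smallest deg-1 vertex = 1, p_1 = 5. Add edge {1,5}. Now deg[1]=0, deg[5]=1.
Step 2: smallest deg-1 vertex = 2, p_2 = 6. Add edge {2,6}. Now deg[2]=0, deg[6]=2.
Step 3: smallest deg-1 vertex = 4, p_3 = 3. Add edge {3,4}. Now deg[4]=0, deg[3]=2.
Step 4: smallest deg-1 vertex = 5, p_4 = 6. Add edge {5,6}. Now deg[5]=0, deg[6]=1.
Step 5: smallest deg-1 vertex = 6, p_5 = 3. Add edge {3,6}. Now deg[6]=0, deg[3]=1.
Final: two remaining deg-1 vertices are 3, 7. Add edge {3,7}.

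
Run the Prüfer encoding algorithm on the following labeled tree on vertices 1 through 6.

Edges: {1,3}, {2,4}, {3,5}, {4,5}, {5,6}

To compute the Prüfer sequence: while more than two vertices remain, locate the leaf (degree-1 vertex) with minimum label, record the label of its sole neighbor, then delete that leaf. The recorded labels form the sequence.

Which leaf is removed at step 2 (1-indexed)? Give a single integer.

Step 1: current leaves = {1,2,6}. Remove leaf 1 (neighbor: 3).
Step 2: current leaves = {2,3,6}. Remove leaf 2 (neighbor: 4).

Answer: 2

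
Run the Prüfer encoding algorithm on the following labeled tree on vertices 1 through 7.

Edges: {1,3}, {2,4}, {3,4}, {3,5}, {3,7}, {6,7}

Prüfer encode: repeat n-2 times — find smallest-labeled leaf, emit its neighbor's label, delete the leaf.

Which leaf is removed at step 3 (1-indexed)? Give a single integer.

Answer: 4

Derivation:
Step 1: current leaves = {1,2,5,6}. Remove leaf 1 (neighbor: 3).
Step 2: current leaves = {2,5,6}. Remove leaf 2 (neighbor: 4).
Step 3: current leaves = {4,5,6}. Remove leaf 4 (neighbor: 3).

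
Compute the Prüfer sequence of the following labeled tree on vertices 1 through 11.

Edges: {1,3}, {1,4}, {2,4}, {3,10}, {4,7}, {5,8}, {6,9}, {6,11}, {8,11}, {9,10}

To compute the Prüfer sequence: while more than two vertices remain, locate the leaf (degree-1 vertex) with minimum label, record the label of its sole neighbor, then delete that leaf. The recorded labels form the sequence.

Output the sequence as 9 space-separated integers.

Step 1: leaves = {2,5,7}. Remove smallest leaf 2, emit neighbor 4.
Step 2: leaves = {5,7}. Remove smallest leaf 5, emit neighbor 8.
Step 3: leaves = {7,8}. Remove smallest leaf 7, emit neighbor 4.
Step 4: leaves = {4,8}. Remove smallest leaf 4, emit neighbor 1.
Step 5: leaves = {1,8}. Remove smallest leaf 1, emit neighbor 3.
Step 6: leaves = {3,8}. Remove smallest leaf 3, emit neighbor 10.
Step 7: leaves = {8,10}. Remove smallest leaf 8, emit neighbor 11.
Step 8: leaves = {10,11}. Remove smallest leaf 10, emit neighbor 9.
Step 9: leaves = {9,11}. Remove smallest leaf 9, emit neighbor 6.
Done: 2 vertices remain (6, 11). Sequence = [4 8 4 1 3 10 11 9 6]

Answer: 4 8 4 1 3 10 11 9 6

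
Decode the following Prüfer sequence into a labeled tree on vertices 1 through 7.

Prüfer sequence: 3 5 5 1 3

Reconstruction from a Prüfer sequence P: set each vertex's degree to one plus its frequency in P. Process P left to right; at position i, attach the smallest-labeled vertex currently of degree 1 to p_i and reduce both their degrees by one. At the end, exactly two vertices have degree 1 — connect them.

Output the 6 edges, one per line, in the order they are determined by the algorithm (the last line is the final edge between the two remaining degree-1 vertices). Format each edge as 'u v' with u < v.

Answer: 2 3
4 5
5 6
1 5
1 3
3 7

Derivation:
Initial degrees: {1:2, 2:1, 3:3, 4:1, 5:3, 6:1, 7:1}
Step 1: smallest deg-1 vertex = 2, p_1 = 3. Add edge {2,3}. Now deg[2]=0, deg[3]=2.
Step 2: smallest deg-1 vertex = 4, p_2 = 5. Add edge {4,5}. Now deg[4]=0, deg[5]=2.
Step 3: smallest deg-1 vertex = 6, p_3 = 5. Add edge {5,6}. Now deg[6]=0, deg[5]=1.
Step 4: smallest deg-1 vertex = 5, p_4 = 1. Add edge {1,5}. Now deg[5]=0, deg[1]=1.
Step 5: smallest deg-1 vertex = 1, p_5 = 3. Add edge {1,3}. Now deg[1]=0, deg[3]=1.
Final: two remaining deg-1 vertices are 3, 7. Add edge {3,7}.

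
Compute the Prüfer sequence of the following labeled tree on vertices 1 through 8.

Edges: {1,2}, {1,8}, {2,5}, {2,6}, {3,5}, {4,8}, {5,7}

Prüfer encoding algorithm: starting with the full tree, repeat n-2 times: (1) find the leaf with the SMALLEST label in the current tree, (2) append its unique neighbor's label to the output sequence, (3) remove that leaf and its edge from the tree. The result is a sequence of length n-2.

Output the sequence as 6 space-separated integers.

Answer: 5 8 2 5 2 1

Derivation:
Step 1: leaves = {3,4,6,7}. Remove smallest leaf 3, emit neighbor 5.
Step 2: leaves = {4,6,7}. Remove smallest leaf 4, emit neighbor 8.
Step 3: leaves = {6,7,8}. Remove smallest leaf 6, emit neighbor 2.
Step 4: leaves = {7,8}. Remove smallest leaf 7, emit neighbor 5.
Step 5: leaves = {5,8}. Remove smallest leaf 5, emit neighbor 2.
Step 6: leaves = {2,8}. Remove smallest leaf 2, emit neighbor 1.
Done: 2 vertices remain (1, 8). Sequence = [5 8 2 5 2 1]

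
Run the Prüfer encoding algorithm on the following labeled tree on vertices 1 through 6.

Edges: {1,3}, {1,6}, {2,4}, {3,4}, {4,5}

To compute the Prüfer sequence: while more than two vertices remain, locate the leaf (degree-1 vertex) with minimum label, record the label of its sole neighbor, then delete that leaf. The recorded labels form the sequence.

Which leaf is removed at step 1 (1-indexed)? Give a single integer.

Answer: 2

Derivation:
Step 1: current leaves = {2,5,6}. Remove leaf 2 (neighbor: 4).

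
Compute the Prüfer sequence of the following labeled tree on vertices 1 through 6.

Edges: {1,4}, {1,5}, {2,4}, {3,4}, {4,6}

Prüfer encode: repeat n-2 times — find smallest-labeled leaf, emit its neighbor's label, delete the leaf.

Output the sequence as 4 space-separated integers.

Answer: 4 4 1 4

Derivation:
Step 1: leaves = {2,3,5,6}. Remove smallest leaf 2, emit neighbor 4.
Step 2: leaves = {3,5,6}. Remove smallest leaf 3, emit neighbor 4.
Step 3: leaves = {5,6}. Remove smallest leaf 5, emit neighbor 1.
Step 4: leaves = {1,6}. Remove smallest leaf 1, emit neighbor 4.
Done: 2 vertices remain (4, 6). Sequence = [4 4 1 4]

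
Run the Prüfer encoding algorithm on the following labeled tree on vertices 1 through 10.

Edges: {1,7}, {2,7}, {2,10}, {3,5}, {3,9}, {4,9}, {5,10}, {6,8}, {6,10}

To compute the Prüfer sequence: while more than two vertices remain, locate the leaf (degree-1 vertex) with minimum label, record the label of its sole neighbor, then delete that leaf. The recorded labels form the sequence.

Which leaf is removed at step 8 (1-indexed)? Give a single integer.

Step 1: current leaves = {1,4,8}. Remove leaf 1 (neighbor: 7).
Step 2: current leaves = {4,7,8}. Remove leaf 4 (neighbor: 9).
Step 3: current leaves = {7,8,9}. Remove leaf 7 (neighbor: 2).
Step 4: current leaves = {2,8,9}. Remove leaf 2 (neighbor: 10).
Step 5: current leaves = {8,9}. Remove leaf 8 (neighbor: 6).
Step 6: current leaves = {6,9}. Remove leaf 6 (neighbor: 10).
Step 7: current leaves = {9,10}. Remove leaf 9 (neighbor: 3).
Step 8: current leaves = {3,10}. Remove leaf 3 (neighbor: 5).

Answer: 3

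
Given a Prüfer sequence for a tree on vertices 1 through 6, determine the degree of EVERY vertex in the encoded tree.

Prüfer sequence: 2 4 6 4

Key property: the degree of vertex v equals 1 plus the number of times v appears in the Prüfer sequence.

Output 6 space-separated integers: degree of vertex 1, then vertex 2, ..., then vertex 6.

p_1 = 2: count[2] becomes 1
p_2 = 4: count[4] becomes 1
p_3 = 6: count[6] becomes 1
p_4 = 4: count[4] becomes 2
Degrees (1 + count): deg[1]=1+0=1, deg[2]=1+1=2, deg[3]=1+0=1, deg[4]=1+2=3, deg[5]=1+0=1, deg[6]=1+1=2

Answer: 1 2 1 3 1 2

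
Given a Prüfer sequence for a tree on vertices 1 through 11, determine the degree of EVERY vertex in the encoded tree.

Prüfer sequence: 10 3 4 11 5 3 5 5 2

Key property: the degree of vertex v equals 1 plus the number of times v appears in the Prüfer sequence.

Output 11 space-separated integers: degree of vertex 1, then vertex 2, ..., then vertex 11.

Answer: 1 2 3 2 4 1 1 1 1 2 2

Derivation:
p_1 = 10: count[10] becomes 1
p_2 = 3: count[3] becomes 1
p_3 = 4: count[4] becomes 1
p_4 = 11: count[11] becomes 1
p_5 = 5: count[5] becomes 1
p_6 = 3: count[3] becomes 2
p_7 = 5: count[5] becomes 2
p_8 = 5: count[5] becomes 3
p_9 = 2: count[2] becomes 1
Degrees (1 + count): deg[1]=1+0=1, deg[2]=1+1=2, deg[3]=1+2=3, deg[4]=1+1=2, deg[5]=1+3=4, deg[6]=1+0=1, deg[7]=1+0=1, deg[8]=1+0=1, deg[9]=1+0=1, deg[10]=1+1=2, deg[11]=1+1=2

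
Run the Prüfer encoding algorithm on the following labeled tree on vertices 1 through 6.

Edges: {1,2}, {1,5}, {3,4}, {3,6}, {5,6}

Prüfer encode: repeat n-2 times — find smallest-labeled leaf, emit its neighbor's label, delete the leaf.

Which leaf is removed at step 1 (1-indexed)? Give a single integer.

Answer: 2

Derivation:
Step 1: current leaves = {2,4}. Remove leaf 2 (neighbor: 1).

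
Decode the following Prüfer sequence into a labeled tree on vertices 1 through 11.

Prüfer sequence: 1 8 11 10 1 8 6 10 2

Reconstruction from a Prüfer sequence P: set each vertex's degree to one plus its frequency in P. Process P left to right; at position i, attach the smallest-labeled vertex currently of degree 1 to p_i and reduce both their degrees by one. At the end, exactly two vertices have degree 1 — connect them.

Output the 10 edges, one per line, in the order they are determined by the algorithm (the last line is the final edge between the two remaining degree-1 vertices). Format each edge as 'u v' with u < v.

Answer: 1 3
4 8
5 11
7 10
1 9
1 8
6 8
6 10
2 10
2 11

Derivation:
Initial degrees: {1:3, 2:2, 3:1, 4:1, 5:1, 6:2, 7:1, 8:3, 9:1, 10:3, 11:2}
Step 1: smallest deg-1 vertex = 3, p_1 = 1. Add edge {1,3}. Now deg[3]=0, deg[1]=2.
Step 2: smallest deg-1 vertex = 4, p_2 = 8. Add edge {4,8}. Now deg[4]=0, deg[8]=2.
Step 3: smallest deg-1 vertex = 5, p_3 = 11. Add edge {5,11}. Now deg[5]=0, deg[11]=1.
Step 4: smallest deg-1 vertex = 7, p_4 = 10. Add edge {7,10}. Now deg[7]=0, deg[10]=2.
Step 5: smallest deg-1 vertex = 9, p_5 = 1. Add edge {1,9}. Now deg[9]=0, deg[1]=1.
Step 6: smallest deg-1 vertex = 1, p_6 = 8. Add edge {1,8}. Now deg[1]=0, deg[8]=1.
Step 7: smallest deg-1 vertex = 8, p_7 = 6. Add edge {6,8}. Now deg[8]=0, deg[6]=1.
Step 8: smallest deg-1 vertex = 6, p_8 = 10. Add edge {6,10}. Now deg[6]=0, deg[10]=1.
Step 9: smallest deg-1 vertex = 10, p_9 = 2. Add edge {2,10}. Now deg[10]=0, deg[2]=1.
Final: two remaining deg-1 vertices are 2, 11. Add edge {2,11}.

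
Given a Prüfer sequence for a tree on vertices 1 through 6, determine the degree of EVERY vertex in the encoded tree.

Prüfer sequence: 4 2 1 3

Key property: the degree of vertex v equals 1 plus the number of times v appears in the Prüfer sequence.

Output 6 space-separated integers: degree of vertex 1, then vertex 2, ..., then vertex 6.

p_1 = 4: count[4] becomes 1
p_2 = 2: count[2] becomes 1
p_3 = 1: count[1] becomes 1
p_4 = 3: count[3] becomes 1
Degrees (1 + count): deg[1]=1+1=2, deg[2]=1+1=2, deg[3]=1+1=2, deg[4]=1+1=2, deg[5]=1+0=1, deg[6]=1+0=1

Answer: 2 2 2 2 1 1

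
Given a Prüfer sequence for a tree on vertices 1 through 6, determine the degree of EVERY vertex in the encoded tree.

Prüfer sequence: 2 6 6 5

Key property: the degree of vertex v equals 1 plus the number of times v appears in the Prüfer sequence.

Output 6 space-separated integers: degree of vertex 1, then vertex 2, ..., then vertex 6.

p_1 = 2: count[2] becomes 1
p_2 = 6: count[6] becomes 1
p_3 = 6: count[6] becomes 2
p_4 = 5: count[5] becomes 1
Degrees (1 + count): deg[1]=1+0=1, deg[2]=1+1=2, deg[3]=1+0=1, deg[4]=1+0=1, deg[5]=1+1=2, deg[6]=1+2=3

Answer: 1 2 1 1 2 3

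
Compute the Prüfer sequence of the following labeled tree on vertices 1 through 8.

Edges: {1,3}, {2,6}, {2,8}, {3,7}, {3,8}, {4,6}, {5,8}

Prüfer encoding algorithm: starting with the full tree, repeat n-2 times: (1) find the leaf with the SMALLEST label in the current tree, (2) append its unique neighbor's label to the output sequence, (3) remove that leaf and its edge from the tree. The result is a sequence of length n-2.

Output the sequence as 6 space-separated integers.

Step 1: leaves = {1,4,5,7}. Remove smallest leaf 1, emit neighbor 3.
Step 2: leaves = {4,5,7}. Remove smallest leaf 4, emit neighbor 6.
Step 3: leaves = {5,6,7}. Remove smallest leaf 5, emit neighbor 8.
Step 4: leaves = {6,7}. Remove smallest leaf 6, emit neighbor 2.
Step 5: leaves = {2,7}. Remove smallest leaf 2, emit neighbor 8.
Step 6: leaves = {7,8}. Remove smallest leaf 7, emit neighbor 3.
Done: 2 vertices remain (3, 8). Sequence = [3 6 8 2 8 3]

Answer: 3 6 8 2 8 3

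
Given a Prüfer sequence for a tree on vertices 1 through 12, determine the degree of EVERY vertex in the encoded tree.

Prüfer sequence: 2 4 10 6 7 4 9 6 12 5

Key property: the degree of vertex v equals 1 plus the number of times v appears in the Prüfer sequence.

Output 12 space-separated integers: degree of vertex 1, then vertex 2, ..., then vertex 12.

p_1 = 2: count[2] becomes 1
p_2 = 4: count[4] becomes 1
p_3 = 10: count[10] becomes 1
p_4 = 6: count[6] becomes 1
p_5 = 7: count[7] becomes 1
p_6 = 4: count[4] becomes 2
p_7 = 9: count[9] becomes 1
p_8 = 6: count[6] becomes 2
p_9 = 12: count[12] becomes 1
p_10 = 5: count[5] becomes 1
Degrees (1 + count): deg[1]=1+0=1, deg[2]=1+1=2, deg[3]=1+0=1, deg[4]=1+2=3, deg[5]=1+1=2, deg[6]=1+2=3, deg[7]=1+1=2, deg[8]=1+0=1, deg[9]=1+1=2, deg[10]=1+1=2, deg[11]=1+0=1, deg[12]=1+1=2

Answer: 1 2 1 3 2 3 2 1 2 2 1 2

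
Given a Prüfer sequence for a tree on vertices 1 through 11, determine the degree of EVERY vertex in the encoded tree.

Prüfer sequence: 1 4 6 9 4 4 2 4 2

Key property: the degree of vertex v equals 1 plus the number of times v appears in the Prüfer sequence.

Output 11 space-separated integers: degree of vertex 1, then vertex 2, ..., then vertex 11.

Answer: 2 3 1 5 1 2 1 1 2 1 1

Derivation:
p_1 = 1: count[1] becomes 1
p_2 = 4: count[4] becomes 1
p_3 = 6: count[6] becomes 1
p_4 = 9: count[9] becomes 1
p_5 = 4: count[4] becomes 2
p_6 = 4: count[4] becomes 3
p_7 = 2: count[2] becomes 1
p_8 = 4: count[4] becomes 4
p_9 = 2: count[2] becomes 2
Degrees (1 + count): deg[1]=1+1=2, deg[2]=1+2=3, deg[3]=1+0=1, deg[4]=1+4=5, deg[5]=1+0=1, deg[6]=1+1=2, deg[7]=1+0=1, deg[8]=1+0=1, deg[9]=1+1=2, deg[10]=1+0=1, deg[11]=1+0=1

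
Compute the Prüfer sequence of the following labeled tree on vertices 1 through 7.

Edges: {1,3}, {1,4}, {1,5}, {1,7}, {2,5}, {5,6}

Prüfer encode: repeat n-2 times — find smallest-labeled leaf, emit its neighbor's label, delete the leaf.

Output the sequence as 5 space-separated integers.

Answer: 5 1 1 5 1

Derivation:
Step 1: leaves = {2,3,4,6,7}. Remove smallest leaf 2, emit neighbor 5.
Step 2: leaves = {3,4,6,7}. Remove smallest leaf 3, emit neighbor 1.
Step 3: leaves = {4,6,7}. Remove smallest leaf 4, emit neighbor 1.
Step 4: leaves = {6,7}. Remove smallest leaf 6, emit neighbor 5.
Step 5: leaves = {5,7}. Remove smallest leaf 5, emit neighbor 1.
Done: 2 vertices remain (1, 7). Sequence = [5 1 1 5 1]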